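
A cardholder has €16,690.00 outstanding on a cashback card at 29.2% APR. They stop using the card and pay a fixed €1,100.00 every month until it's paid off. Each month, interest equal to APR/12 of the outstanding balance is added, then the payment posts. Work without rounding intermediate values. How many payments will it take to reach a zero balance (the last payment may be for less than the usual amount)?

Monthly rate r = 29.2%/12 = 2.43333% = 0.0243333.
Recurrence: B ← B·(1+r) − €1,100.00.
Month 1: interest €406.12; balance after payment €15,996.12.
Month 2: interest €389.24; balance after payment €15,285.36.
Closed form: n = −ln(1 − rB₀/P)/ln(1+r) = −ln(0.6308)/ln(1.02433) ≈ 19.165, so the balance reaches zero during payment 20.

20 payments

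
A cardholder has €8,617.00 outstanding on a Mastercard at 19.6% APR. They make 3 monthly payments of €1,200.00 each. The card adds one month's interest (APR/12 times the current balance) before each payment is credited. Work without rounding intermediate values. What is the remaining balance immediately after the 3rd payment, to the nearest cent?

€5,387.05

Monthly rate r = 19.6%/12 = 1.63333% = 0.0163333.
Each month: B ← B·(1+r) − €1,200.00.
Month 1: interest €140.74; balance after payment €7,557.74.
Month 2: interest €123.44; balance after payment €6,481.19.
Month 3: interest €105.86; balance after payment €5,387.05.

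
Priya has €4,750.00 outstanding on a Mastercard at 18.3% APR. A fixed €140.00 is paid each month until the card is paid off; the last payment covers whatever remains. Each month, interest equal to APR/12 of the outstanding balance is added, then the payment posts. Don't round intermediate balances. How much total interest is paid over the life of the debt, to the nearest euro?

Monthly rate r = 18.3%/12 = 1.525% = 0.01525.
Payoff takes n = ⌈−ln(1 − rB₀/P)/ln(1+r)⌉ = ⌈48.140⌉ = 49 payments; the last is €19.69.
Total paid = 48·€140.00 + €19.69 = €6,739.69.
Total interest = total paid − principal = €6,739.69 − €4,750.00 = €1,989.69.

€1,990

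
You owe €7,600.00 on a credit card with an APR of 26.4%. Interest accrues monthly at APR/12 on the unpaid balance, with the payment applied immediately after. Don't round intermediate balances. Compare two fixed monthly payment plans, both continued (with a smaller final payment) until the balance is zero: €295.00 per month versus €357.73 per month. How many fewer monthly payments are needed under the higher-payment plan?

10 fewer payments

Monthly rate r = 26.4%/12 = 2.2% = 0.022.
At €295.00/mo: n = ⌈−ln(1 − rB₀/P)/ln(1+r)⌉ = 39 payments (last €130.55); total interest = total paid − €7,600.00 = €3,740.55.
At €357.73/mo: 29 payments (last €339.60); total interest €2,756.04.
Payments saved = 39 − 29 = 10.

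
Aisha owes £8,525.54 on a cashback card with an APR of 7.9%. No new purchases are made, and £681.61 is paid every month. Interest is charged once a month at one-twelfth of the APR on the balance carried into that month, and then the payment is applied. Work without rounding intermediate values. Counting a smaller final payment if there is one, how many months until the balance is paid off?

Monthly rate r = 7.9%/12 = 0.658333% = 0.00658333.
Recurrence: B ← B·(1+r) − £681.61.
Month 1: interest £56.13; balance after payment £7,900.06.
Month 2: interest £52.01; balance after payment £7,270.46.
Closed form: n = −ln(1 − rB₀/P)/ln(1+r) = −ln(0.91766)/ln(1.00658) ≈ 13.096, so the balance reaches zero during payment 14.

14 payments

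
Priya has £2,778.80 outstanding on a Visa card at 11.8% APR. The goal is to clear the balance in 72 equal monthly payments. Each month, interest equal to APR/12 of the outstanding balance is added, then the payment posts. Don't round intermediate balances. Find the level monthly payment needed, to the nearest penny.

£54.04

Monthly rate r = 11.8%/12 = 0.983333% = 0.00983333.
Level-payment amortization: P = B₀·r / (1 − (1+r)^(−n)) = 2778.80·0.00983333 / (1 − 1.00983^(−72)).
Denominator 1 − (1+r)^(−72) = 0.505664901.
P = 27.3249 / 0.505664901 ≈ 54.04.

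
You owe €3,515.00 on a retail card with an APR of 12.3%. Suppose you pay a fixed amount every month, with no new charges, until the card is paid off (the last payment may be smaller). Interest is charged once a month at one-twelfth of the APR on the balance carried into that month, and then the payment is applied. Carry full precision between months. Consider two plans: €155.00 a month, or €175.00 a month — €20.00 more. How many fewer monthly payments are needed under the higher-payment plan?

Monthly rate r = 12.3%/12 = 1.025% = 0.01025.
At €155.00/mo: n = ⌈−ln(1 − rB₀/P)/ln(1+r)⌉ = 26 payments (last €145.92); total interest = total paid − €3,515.00 = €505.92.
At €175.00/mo: 23 payments (last €106.04); total interest €441.04.
Payments saved = 26 − 23 = 3.

3 fewer payments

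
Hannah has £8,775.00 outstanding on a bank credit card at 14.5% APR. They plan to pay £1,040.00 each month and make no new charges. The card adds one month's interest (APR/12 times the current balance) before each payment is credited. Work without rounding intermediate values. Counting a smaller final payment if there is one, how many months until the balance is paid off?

Monthly rate r = 14.5%/12 = 1.20833% = 0.0120833.
Recurrence: B ← B·(1+r) − £1,040.00.
Month 1: interest £106.03; balance after payment £7,841.03.
Month 2: interest £94.75; balance after payment £6,895.78.
Closed form: n = −ln(1 − rB₀/P)/ln(1+r) = −ln(0.89805)/ln(1.01208) ≈ 8.953, so the balance reaches zero during payment 9.

9 months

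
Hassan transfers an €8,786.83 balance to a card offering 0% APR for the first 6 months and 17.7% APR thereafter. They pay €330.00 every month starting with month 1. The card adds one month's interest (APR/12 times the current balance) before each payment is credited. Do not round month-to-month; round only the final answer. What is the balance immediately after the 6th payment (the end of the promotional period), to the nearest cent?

Promo months 1–6 at r₀ = 0%/12 = 0; months 7+ at r₁ = 17.7%/12 = 0.01475.
After month 6 (no interest yet): B = €8,786.83 − 6·€330.00 = €6,806.83.

€6,806.83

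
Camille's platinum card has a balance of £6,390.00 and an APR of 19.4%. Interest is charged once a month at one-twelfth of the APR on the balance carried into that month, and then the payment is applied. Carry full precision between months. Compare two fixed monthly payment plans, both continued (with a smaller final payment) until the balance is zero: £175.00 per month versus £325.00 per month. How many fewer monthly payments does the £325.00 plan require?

Monthly rate r = 19.4%/12 = 1.61667% = 0.0161667.
At £175.00/mo: n = ⌈−ln(1 − rB₀/P)/ln(1+r)⌉ = 56 payments (last £112.82); total interest = total paid − £6,390.00 = £3,347.82.
At £325.00/mo: 24 payments (last £277.21); total interest £1,362.21.
Payments saved = 56 − 24 = 32.

32 fewer payments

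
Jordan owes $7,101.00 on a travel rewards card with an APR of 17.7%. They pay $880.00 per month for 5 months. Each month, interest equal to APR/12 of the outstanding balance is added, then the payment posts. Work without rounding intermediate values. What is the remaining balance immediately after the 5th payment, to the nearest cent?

$3,108.65

Monthly rate r = 17.7%/12 = 1.475% = 0.01475.
Each month: B ← B·(1+r) − $880.00.
Month 1: interest $104.74; balance after payment $6,325.74.
Month 2: interest $93.30; balance after payment $5,539.04.
Month 3: interest $81.70; balance after payment $4,740.75.
Month 4: interest $69.93; balance after payment $3,930.67.
Month 5: interest $57.98; balance after payment $3,108.65.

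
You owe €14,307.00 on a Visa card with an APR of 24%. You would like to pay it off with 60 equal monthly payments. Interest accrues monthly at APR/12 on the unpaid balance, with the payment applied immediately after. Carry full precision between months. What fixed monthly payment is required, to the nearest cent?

€411.58

Monthly rate r = 24%/12 = 2% = 0.02.
Level-payment amortization: P = B₀·r / (1 − (1+r)^(−n)) = 14307.00·0.02 / (1 − 1.02^(−60)).
Denominator 1 − (1+r)^(−60) = 0.695217734.
P = 286.14 / 0.695217734 ≈ 411.58.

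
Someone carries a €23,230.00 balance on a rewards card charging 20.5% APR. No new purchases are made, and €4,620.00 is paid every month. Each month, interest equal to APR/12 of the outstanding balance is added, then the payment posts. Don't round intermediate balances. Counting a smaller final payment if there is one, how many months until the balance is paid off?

Monthly rate r = 20.5%/12 = 1.70833% = 0.0170833.
Recurrence: B ← B·(1+r) − €4,620.00.
Month 1: interest €396.85; balance after payment €19,006.85.
Month 2: interest €324.70; balance after payment €14,711.55.
Month 3: interest €251.32; balance after payment €10,342.87.
Month 4: interest €176.69; balance after payment €5,899.56.
Month 5: interest €100.78; balance after payment €1,380.34.
Month 6: interest €23.58; balance after payment €0.00.

6 months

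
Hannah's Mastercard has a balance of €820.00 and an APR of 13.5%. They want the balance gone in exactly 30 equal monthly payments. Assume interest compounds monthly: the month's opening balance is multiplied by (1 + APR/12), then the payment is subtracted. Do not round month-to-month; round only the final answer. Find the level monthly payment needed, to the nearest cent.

€32.36

Monthly rate r = 13.5%/12 = 1.125% = 0.01125.
Level-payment amortization: P = B₀·r / (1 − (1+r)^(−n)) = 820.00·0.01125 / (1 − 1.01125^(−30)).
Denominator 1 − (1+r)^(−30) = 0.285102199.
P = 9.225 / 0.285102199 ≈ 32.36.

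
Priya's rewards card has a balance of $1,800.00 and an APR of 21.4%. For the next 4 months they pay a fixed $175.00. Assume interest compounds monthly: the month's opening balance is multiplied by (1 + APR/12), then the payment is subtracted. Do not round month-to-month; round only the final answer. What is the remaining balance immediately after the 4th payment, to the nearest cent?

Monthly rate r = 21.4%/12 = 1.78333% = 0.0178333.
Each month: B ← B·(1+r) − $175.00.
Month 1: interest $32.10; balance after payment $1,657.10.
Month 2: interest $29.55; balance after payment $1,511.65.
Month 3: interest $26.96; balance after payment $1,363.61.
Month 4: interest $24.32; balance after payment $1,212.93.

$1,212.93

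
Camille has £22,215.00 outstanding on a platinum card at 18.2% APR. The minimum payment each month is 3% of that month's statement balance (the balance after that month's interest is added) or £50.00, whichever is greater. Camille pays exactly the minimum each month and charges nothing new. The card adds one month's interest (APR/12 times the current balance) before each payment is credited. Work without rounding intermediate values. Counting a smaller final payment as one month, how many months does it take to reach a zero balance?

215 months

Monthly rate r = 18.2%/12 = 1.51667% = 0.0151667.
While 3% of the post-interest balance exceeds £50.00, each month B ← (B·(1+r))·(1 − 0.03), i.e. B shrinks by the factor (1+r)·0.97 = 0.98471.
This holds for months 1–170. Entering month 171 the balance is £1,618.79; 3% of the post-interest balance is now below £50.00, so the flat £50.00 minimum applies from here.
From month 171 a fixed £50.00 at rate r clears £1,618.79 in 45 more payments. Total: 170 + 45 = 215 months.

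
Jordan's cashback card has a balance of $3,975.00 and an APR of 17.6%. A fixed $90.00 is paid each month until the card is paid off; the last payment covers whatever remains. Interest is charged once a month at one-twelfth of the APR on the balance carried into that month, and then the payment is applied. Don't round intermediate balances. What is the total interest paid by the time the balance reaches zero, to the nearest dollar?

$2,475

Monthly rate r = 17.6%/12 = 1.46667% = 0.0146667.
Payoff takes n = ⌈−ln(1 − rB₀/P)/ln(1+r)⌉ = ⌈71.668⌉ = 72 payments; the last is $60.24.
Total paid = 71·$90.00 + $60.24 = $6,450.24.
Total interest = total paid − principal = $6,450.24 − $3,975.00 = $2,475.24.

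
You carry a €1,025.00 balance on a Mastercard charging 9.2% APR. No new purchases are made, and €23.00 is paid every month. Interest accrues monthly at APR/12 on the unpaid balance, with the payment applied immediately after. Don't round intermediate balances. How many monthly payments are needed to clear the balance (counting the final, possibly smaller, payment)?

Monthly rate r = 9.2%/12 = 0.766667% = 0.00766667.
Recurrence: B ← B·(1+r) − €23.00.
Month 1: interest €7.86; balance after payment €1,009.86.
Month 2: interest €7.74; balance after payment €994.60.
Closed form: n = −ln(1 − rB₀/P)/ln(1+r) = −ln(0.65833)/ln(1.00767) ≈ 54.736, so the balance reaches zero during payment 55.

55 months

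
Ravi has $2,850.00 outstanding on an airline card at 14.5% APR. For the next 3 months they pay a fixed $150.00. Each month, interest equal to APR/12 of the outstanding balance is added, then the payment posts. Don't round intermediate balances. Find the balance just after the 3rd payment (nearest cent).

$2,499.11

Monthly rate r = 14.5%/12 = 1.20833% = 0.0120833.
Each month: B ← B·(1+r) − $150.00.
Month 1: interest $34.44; balance after payment $2,734.44.
Month 2: interest $33.04; balance after payment $2,617.48.
Month 3: interest $31.63; balance after payment $2,499.11.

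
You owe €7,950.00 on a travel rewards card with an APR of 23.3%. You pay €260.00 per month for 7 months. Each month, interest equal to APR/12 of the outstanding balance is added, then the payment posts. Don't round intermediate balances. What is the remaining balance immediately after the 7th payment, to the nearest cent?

€7,166.04

Monthly rate r = 23.3%/12 = 1.94167% = 0.0194167.
Each month: B ← B·(1+r) − €260.00.
Month 1: interest €154.36; balance after payment €7,844.36.
Month 2: interest €152.31; balance after payment €7,736.67.
Month 3: interest €150.22; balance after payment €7,626.89.
Month 4: interest €148.09; balance after payment €7,514.98.
Month 5: interest €145.92; balance after payment €7,400.90.
Month 6: interest €143.70; balance after payment €7,284.60.
Month 7: interest €141.44; balance after payment €7,166.04.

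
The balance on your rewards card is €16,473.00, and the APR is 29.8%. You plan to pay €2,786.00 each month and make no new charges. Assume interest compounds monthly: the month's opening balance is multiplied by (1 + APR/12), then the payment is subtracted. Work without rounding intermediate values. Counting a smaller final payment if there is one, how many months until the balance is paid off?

Monthly rate r = 29.8%/12 = 2.48333% = 0.0248333.
Recurrence: B ← B·(1+r) − €2,786.00.
Month 1: interest €409.08; balance after payment €14,096.08.
Month 2: interest €350.05; balance after payment €11,660.13.
Closed form: n = −ln(1 − rB₀/P)/ln(1+r) = −ln(0.85317)/ln(1.02483) ≈ 6.474, so the balance reaches zero during payment 7.

7 payments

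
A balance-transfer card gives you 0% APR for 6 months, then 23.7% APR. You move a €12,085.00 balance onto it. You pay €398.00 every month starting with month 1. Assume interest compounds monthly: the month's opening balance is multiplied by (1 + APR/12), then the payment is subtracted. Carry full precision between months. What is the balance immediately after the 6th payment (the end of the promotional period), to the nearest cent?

Promo months 1–6 at r₀ = 0%/12 = 0; months 7+ at r₁ = 23.7%/12 = 0.01975.
After month 6 (no interest yet): B = €12,085.00 − 6·€398.00 = €9,697.00.

€9,697.00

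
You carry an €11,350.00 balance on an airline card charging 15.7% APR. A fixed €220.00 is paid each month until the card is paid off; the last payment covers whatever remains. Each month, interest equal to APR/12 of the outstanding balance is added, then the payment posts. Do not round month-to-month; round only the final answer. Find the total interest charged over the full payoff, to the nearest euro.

Monthly rate r = 15.7%/12 = 1.30833% = 0.0130833.
Payoff takes n = ⌈−ln(1 − rB₀/P)/ln(1+r)⌉ = ⌈86.462⌉ = 87 payments; the last is €101.94.
Total paid = 86·€220.00 + €101.94 = €19,021.94.
Total interest = total paid − principal = €19,021.94 − €11,350.00 = €7,671.94.

€7,672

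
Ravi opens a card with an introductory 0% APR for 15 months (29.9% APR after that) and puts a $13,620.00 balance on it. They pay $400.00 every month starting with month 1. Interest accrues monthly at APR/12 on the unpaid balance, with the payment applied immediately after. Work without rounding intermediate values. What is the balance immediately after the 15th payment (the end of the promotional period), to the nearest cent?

$7,620.00

Promo months 1–15 at r₀ = 0%/12 = 0; months 16+ at r₁ = 29.9%/12 = 0.0249167.
After month 15 (no interest yet): B = $13,620.00 − 15·$400.00 = $7,620.00.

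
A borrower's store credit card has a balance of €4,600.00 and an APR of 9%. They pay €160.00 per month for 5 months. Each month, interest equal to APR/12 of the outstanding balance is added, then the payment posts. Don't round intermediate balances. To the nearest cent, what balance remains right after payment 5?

€3,963.02

Monthly rate r = 9%/12 = 0.75% = 0.0075.
Each month: B ← B·(1+r) − €160.00.
Month 1: interest €34.50; balance after payment €4,474.50.
Month 2: interest €33.56; balance after payment €4,348.06.
Month 3: interest €32.61; balance after payment €4,220.67.
Month 4: interest €31.66; balance after payment €4,092.32.
Month 5: interest €30.69; balance after payment €3,963.02.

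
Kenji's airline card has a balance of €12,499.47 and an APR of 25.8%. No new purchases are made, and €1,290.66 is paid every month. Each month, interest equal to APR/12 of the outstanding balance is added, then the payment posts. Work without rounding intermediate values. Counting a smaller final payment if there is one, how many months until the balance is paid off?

11 payments

Monthly rate r = 25.8%/12 = 2.15% = 0.0215.
Recurrence: B ← B·(1+r) − €1,290.66.
Month 1: interest €268.74; balance after payment €11,477.55.
Month 2: interest €246.77; balance after payment €10,433.66.
Closed form: n = −ln(1 − rB₀/P)/ln(1+r) = −ln(0.79178)/ln(1.0215) ≈ 10.975, so the balance reaches zero during payment 11.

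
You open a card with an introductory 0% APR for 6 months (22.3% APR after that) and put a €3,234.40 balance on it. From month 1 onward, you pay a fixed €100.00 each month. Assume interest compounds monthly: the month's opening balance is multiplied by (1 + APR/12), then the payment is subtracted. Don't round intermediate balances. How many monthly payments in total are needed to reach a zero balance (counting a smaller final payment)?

Promo months 1–6 at r₀ = 0%/12 = 0; months 7+ at r₁ = 22.3%/12 = 0.0185833.
After month 6 (no interest yet): B = €3,234.40 − 6·€100.00 = €2,634.40.
Then at r₁ with €100.00/mo: n₂ = −ln(1 − r₁·B/P)/ln(1+r₁) ≈ 36.52 → 37 more payments.

43 payments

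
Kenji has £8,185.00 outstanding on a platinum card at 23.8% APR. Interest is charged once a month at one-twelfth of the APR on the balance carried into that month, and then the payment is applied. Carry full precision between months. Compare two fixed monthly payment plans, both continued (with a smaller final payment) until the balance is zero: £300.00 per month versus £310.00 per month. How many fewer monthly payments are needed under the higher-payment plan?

Monthly rate r = 23.8%/12 = 1.98333% = 0.0198333.
At £300.00/mo: n = ⌈−ln(1 − rB₀/P)/ln(1+r)⌉ = 40 payments (last £199.79); total interest = total paid − £8,185.00 = £3,714.79.
At £310.00/mo: 38 payments (last £237.02); total interest £3,522.02.
Payments saved = 40 − 38 = 2.

2 fewer payments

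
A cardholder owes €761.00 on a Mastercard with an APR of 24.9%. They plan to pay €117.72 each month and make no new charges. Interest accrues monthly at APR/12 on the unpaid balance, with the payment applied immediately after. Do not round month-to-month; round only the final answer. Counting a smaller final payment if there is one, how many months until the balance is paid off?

Monthly rate r = 24.9%/12 = 2.075% = 0.02075.
Recurrence: B ← B·(1+r) − €117.72.
Month 1: interest €15.79; balance after payment €659.07.
Month 2: interest €13.68; balance after payment €555.03.
Closed form: n = −ln(1 − rB₀/P)/ln(1+r) = −ln(0.86586)/ln(1.02075) ≈ 7.013, so the balance reaches zero during payment 8.

8 payments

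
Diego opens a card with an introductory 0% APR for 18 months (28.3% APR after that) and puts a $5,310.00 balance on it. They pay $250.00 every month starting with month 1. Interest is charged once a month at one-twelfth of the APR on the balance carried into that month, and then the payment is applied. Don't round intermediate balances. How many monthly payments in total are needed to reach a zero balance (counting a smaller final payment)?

22 payments

Promo months 1–18 at r₀ = 0%/12 = 0; months 19+ at r₁ = 28.3%/12 = 0.0235833.
After month 18 (no interest yet): B = $5,310.00 − 18·$250.00 = $810.00.
Then at r₁ with $250.00/mo: n₂ = −ln(1 − r₁·B/P)/ln(1+r₁) ≈ 3.41 → 4 more payments.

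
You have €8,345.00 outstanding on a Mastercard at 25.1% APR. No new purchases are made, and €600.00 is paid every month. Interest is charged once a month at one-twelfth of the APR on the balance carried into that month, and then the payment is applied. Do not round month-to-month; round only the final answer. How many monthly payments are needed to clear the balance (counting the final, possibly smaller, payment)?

17 payments

Monthly rate r = 25.1%/12 = 2.09167% = 0.0209167.
Recurrence: B ← B·(1+r) − €600.00.
Month 1: interest €174.55; balance after payment €7,919.55.
Month 2: interest €165.65; balance after payment €7,485.20.
Closed form: n = −ln(1 − rB₀/P)/ln(1+r) = −ln(0.70908)/ln(1.02092) ≈ 16.607, so the balance reaches zero during payment 17.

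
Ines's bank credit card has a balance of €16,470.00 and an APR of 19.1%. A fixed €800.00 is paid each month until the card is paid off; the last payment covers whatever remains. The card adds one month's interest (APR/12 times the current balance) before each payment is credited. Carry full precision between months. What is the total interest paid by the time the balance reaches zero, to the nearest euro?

€3,644

Monthly rate r = 19.1%/12 = 1.59167% = 0.0159167.
Payoff takes n = ⌈−ln(1 − rB₀/P)/ln(1+r)⌉ = ⌈25.142⌉ = 26 payments; the last is €114.47.
Total paid = 25·€800.00 + €114.47 = €20,114.47.
Total interest = total paid − principal = €20,114.47 − €16,470.00 = €3,644.47.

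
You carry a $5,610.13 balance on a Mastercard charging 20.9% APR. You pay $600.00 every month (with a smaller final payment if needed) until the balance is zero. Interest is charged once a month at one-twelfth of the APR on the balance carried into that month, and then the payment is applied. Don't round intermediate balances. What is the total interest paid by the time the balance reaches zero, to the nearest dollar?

$568

Monthly rate r = 20.9%/12 = 1.74167% = 0.0174167.
Payoff takes n = ⌈−ln(1 − rB₀/P)/ln(1+r)⌉ = ⌈10.294⌉ = 11 payments; the last is $177.75.
Total paid = 10·$600.00 + $177.75 = $6,177.75.
Total interest = total paid − principal = $6,177.75 − $5,610.13 = $567.62.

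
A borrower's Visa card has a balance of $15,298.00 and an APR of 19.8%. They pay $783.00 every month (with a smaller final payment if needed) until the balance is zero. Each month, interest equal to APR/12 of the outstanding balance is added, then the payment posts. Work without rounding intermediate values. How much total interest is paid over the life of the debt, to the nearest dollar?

$3,322

Monthly rate r = 19.8%/12 = 1.65% = 0.0165.
Payoff takes n = ⌈−ln(1 − rB₀/P)/ln(1+r)⌉ = ⌈23.779⌉ = 24 payments; the last is $611.27.
Total paid = 23·$783.00 + $611.27 = $18,620.27.
Total interest = total paid − principal = $18,620.27 − $15,298.00 = $3,322.27.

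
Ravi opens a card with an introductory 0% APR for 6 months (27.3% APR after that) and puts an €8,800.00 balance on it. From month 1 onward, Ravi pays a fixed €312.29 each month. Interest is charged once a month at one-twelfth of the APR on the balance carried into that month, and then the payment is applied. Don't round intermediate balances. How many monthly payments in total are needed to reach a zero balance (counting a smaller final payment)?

38 months

Promo months 1–6 at r₀ = 0%/12 = 0; months 7+ at r₁ = 27.3%/12 = 0.02275.
After month 6 (no interest yet): B = €8,800.00 − 6·€312.29 = €6,926.26.
Then at r₁ with €312.29/mo: n₂ = −ln(1 − r₁·B/P)/ln(1+r₁) ≈ 31.22 → 32 more payments.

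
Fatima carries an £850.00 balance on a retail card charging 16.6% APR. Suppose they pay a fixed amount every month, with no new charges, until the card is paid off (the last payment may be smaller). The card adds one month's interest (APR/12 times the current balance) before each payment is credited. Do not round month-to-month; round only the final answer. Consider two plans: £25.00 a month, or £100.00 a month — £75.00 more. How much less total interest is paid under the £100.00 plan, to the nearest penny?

Monthly rate r = 16.6%/12 = 1.38333% = 0.0138333.
At £25.00/mo: n = ⌈−ln(1 − rB₀/P)/ln(1+r)⌉ = 47 payments (last £6.47); total interest = total paid − £850.00 = £306.47.
At £100.00/mo: 10 payments (last £10.58); total interest £60.58.
Interest saved = £306.47 − £60.58 = £245.89.

£245.89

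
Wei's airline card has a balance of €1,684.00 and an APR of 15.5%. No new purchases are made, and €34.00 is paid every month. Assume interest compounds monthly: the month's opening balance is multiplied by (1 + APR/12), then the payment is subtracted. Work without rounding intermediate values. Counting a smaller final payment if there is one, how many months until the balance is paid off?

Monthly rate r = 15.5%/12 = 1.29167% = 0.0129167.
Recurrence: B ← B·(1+r) − €34.00.
Month 1: interest €21.75; balance after payment €1,671.75.
Month 2: interest €21.59; balance after payment €1,659.35.
Closed form: n = −ln(1 − rB₀/P)/ln(1+r) = −ln(0.36025)/ln(1.01292) ≈ 79.552, so the balance reaches zero during payment 80.

80 payments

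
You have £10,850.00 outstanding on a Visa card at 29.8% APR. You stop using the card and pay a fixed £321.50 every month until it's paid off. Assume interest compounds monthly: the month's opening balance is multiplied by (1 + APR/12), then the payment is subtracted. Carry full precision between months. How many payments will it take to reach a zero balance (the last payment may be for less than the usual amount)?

Monthly rate r = 29.8%/12 = 2.48333% = 0.0248333.
Recurrence: B ← B·(1+r) − £321.50.
Month 1: interest £269.44; balance after payment £10,797.94.
Month 2: interest £268.15; balance after payment £10,744.59.
Closed form: n = −ln(1 − rB₀/P)/ln(1+r) = −ln(0.16192)/ln(1.02483) ≈ 74.221, so the balance reaches zero during payment 75.

75 payments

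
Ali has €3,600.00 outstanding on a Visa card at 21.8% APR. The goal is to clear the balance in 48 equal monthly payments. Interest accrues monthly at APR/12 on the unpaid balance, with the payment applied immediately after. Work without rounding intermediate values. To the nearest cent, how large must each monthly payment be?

Monthly rate r = 21.8%/12 = 1.81667% = 0.0181667.
Level-payment amortization: P = B₀·r / (1 − (1+r)^(−n)) = 3600.00·0.0181667 / (1 − 1.01817^(−48)).
Denominator 1 − (1+r)^(−48) = 0.578600504.
P = 65.4 / 0.578600504 ≈ 113.03.

€113.03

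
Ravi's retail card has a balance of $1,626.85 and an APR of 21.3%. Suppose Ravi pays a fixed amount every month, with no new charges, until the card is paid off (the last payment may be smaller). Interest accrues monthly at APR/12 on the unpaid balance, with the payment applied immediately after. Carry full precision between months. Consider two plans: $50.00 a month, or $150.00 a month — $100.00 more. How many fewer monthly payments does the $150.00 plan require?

Monthly rate r = 21.3%/12 = 1.775% = 0.01775.
At $50.00/mo: n = ⌈−ln(1 − rB₀/P)/ln(1+r)⌉ = 49 payments (last $48.65); total interest = total paid − $1,626.85 = $821.80.
At $150.00/mo: 13 payments (last $23.14); total interest $196.29.
Payments saved = 49 − 13 = 36.

36 fewer payments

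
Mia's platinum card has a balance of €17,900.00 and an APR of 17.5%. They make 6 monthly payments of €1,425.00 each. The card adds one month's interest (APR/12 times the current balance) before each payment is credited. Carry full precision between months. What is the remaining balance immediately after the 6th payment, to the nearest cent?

€10,656.63

Monthly rate r = 17.5%/12 = 1.45833% = 0.0145833.
Each month: B ← B·(1+r) − €1,425.00.
Month 1: interest €261.04; balance after payment €16,736.04.
Month 2: interest €244.07; balance after payment €15,555.11.
Month 3: interest €226.85; balance after payment €14,356.95.
Month 4: interest €209.37; balance after payment €13,141.33.
Month 5: interest €191.64; balance after payment €11,907.97.
Month 6: interest €173.66; balance after payment €10,656.63.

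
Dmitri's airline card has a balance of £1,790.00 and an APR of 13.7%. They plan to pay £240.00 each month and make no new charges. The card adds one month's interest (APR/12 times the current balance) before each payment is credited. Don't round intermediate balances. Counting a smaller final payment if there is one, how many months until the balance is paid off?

Monthly rate r = 13.7%/12 = 1.14167% = 0.0114167.
Recurrence: B ← B·(1+r) − £240.00.
Month 1: interest £20.44; balance after payment £1,570.44.
Month 2: interest £17.93; balance after payment £1,348.36.
Closed form: n = −ln(1 − rB₀/P)/ln(1+r) = −ln(0.91485)/ln(1.01142) ≈ 7.840, so the balance reaches zero during payment 8.

8 months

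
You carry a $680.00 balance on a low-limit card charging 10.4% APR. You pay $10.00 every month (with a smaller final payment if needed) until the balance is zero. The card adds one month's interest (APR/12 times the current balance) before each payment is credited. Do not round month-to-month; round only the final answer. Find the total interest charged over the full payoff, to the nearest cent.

Monthly rate r = 10.4%/12 = 0.866667% = 0.00866667.
Payoff takes n = ⌈−ln(1 − rB₀/P)/ln(1+r)⌉ = ⌈103.134⌉ = 104 payments; the last is $1.34.
Total paid = 103·$10.00 + $1.34 = $1,031.34.
Total interest = total paid − principal = $1,031.34 − $680.00 = $351.34.

$351.34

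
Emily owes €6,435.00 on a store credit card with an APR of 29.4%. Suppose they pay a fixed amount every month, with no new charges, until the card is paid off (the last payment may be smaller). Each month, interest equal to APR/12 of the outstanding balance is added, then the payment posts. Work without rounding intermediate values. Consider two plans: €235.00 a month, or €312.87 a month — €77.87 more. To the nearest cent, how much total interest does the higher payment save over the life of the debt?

€1,728.91

Monthly rate r = 29.4%/12 = 2.45% = 0.0245.
At €235.00/mo: n = ⌈−ln(1 − rB₀/P)/ln(1+r)⌉ = 46 payments (last €215.09); total interest = total paid − €6,435.00 = €4,355.09.
At €312.87/mo: 29 payments (last €300.82); total interest €2,626.18.
Interest saved = €4,355.09 − €2,626.18 = €1,728.91.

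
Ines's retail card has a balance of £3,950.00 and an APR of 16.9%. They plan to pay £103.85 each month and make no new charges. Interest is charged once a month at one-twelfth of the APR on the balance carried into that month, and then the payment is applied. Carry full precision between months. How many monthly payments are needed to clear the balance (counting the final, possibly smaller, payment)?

55 payments

Monthly rate r = 16.9%/12 = 1.40833% = 0.0140833.
Recurrence: B ← B·(1+r) − £103.85.
Month 1: interest £55.63; balance after payment £3,901.78.
Month 2: interest £54.95; balance after payment £3,852.88.
Closed form: n = −ln(1 − rB₀/P)/ln(1+r) = −ln(0.46433)/ln(1.01408) ≈ 54.855, so the balance reaches zero during payment 55.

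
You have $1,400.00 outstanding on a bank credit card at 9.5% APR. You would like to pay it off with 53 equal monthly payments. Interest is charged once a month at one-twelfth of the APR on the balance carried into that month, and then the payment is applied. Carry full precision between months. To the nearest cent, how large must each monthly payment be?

Monthly rate r = 9.5%/12 = 0.791667% = 0.00791667.
Level-payment amortization: P = B₀·r / (1 − (1+r)^(−n)) = 1400.00·0.00791667 / (1 − 1.00792^(−53)).
Denominator 1 − (1+r)^(−53) = 0.341592472.
P = 11.0833 / 0.341592472 ≈ 32.45.

$32.45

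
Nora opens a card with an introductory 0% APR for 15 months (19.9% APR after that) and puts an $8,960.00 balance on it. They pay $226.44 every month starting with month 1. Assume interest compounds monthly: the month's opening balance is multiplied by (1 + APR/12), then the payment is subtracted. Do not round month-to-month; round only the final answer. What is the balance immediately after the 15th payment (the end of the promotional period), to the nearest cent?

Promo months 1–15 at r₀ = 0%/12 = 0; months 16+ at r₁ = 19.9%/12 = 0.0165833.
After month 15 (no interest yet): B = $8,960.00 − 15·$226.44 = $5,563.40.

$5,563.40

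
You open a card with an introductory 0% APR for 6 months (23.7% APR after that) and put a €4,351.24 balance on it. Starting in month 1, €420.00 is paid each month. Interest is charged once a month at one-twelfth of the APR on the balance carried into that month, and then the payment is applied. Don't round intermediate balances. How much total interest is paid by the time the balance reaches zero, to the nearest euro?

€104

Promo months 1–6 at r₀ = 0%/12 = 0; months 7+ at r₁ = 23.7%/12 = 0.01975.
After month 6 (no interest yet): B = €4,351.24 − 6·€420.00 = €1,831.24.
Then at r₁ with €420.00/mo: n₂ = −ln(1 − r₁·B/P)/ln(1+r₁) ≈ 4.60 → 5 more payments.
Total paid = 10·€420.00 + €254.76 = €4,454.76; interest = €4,454.76 − €4,351.24 = €103.52.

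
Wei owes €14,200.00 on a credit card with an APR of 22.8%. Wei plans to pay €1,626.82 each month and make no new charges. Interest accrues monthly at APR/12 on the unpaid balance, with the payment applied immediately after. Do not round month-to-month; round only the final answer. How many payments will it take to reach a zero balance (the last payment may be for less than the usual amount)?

Monthly rate r = 22.8%/12 = 1.9% = 0.019.
Recurrence: B ← B·(1+r) − €1,626.82.
Month 1: interest €269.80; balance after payment €12,842.98.
Month 2: interest €244.02; balance after payment €11,460.18.
Closed form: n = −ln(1 − rB₀/P)/ln(1+r) = −ln(0.83415)/ln(1.019) ≈ 9.634, so the balance reaches zero during payment 10.

10 months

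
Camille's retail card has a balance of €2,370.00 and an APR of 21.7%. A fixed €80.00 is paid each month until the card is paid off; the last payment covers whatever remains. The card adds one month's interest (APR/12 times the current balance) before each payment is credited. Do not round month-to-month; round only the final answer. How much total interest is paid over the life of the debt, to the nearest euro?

€1,055

Monthly rate r = 21.7%/12 = 1.80833% = 0.0180833.
Payoff takes n = ⌈−ln(1 − rB₀/P)/ln(1+r)⌉ = ⌈42.812⌉ = 43 payments; the last is €65.06.
Total paid = 42·€80.00 + €65.06 = €3,425.06.
Total interest = total paid − principal = €3,425.06 − €2,370.00 = €1,055.06.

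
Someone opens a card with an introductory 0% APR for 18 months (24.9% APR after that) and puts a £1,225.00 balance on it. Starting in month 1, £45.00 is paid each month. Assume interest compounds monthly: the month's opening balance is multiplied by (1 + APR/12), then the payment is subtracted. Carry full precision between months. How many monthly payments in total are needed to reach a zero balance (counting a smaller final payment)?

29 months

Promo months 1–18 at r₀ = 0%/12 = 0; months 19+ at r₁ = 24.9%/12 = 0.02075.
After month 18 (no interest yet): B = £1,225.00 − 18·£45.00 = £415.00.
Then at r₁ with £45.00/mo: n₂ = −ln(1 − r₁·B/P)/ln(1+r₁) ≈ 10.34 → 11 more payments.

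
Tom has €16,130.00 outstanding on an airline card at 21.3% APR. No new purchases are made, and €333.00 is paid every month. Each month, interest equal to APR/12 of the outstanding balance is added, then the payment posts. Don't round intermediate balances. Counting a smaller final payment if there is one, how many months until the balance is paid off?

112 payments

Monthly rate r = 21.3%/12 = 1.775% = 0.01775.
Recurrence: B ← B·(1+r) − €333.00.
Month 1: interest €286.31; balance after payment €16,083.31.
Month 2: interest €285.48; balance after payment €16,035.79.
Closed form: n = −ln(1 − rB₀/P)/ln(1+r) = −ln(0.14022)/ln(1.01775) ≈ 111.659, so the balance reaches zero during payment 112.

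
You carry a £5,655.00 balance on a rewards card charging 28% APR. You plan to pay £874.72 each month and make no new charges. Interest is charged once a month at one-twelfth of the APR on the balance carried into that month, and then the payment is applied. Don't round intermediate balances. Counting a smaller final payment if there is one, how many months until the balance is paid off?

8 payments

Monthly rate r = 28%/12 = 2.33333% = 0.0233333.
Recurrence: B ← B·(1+r) − £874.72.
Month 1: interest £131.95; balance after payment £4,912.23.
Month 2: interest £114.62; balance after payment £4,152.13.
Closed form: n = −ln(1 − rB₀/P)/ln(1+r) = −ln(0.84915)/ln(1.02333) ≈ 7.089, so the balance reaches zero during payment 8.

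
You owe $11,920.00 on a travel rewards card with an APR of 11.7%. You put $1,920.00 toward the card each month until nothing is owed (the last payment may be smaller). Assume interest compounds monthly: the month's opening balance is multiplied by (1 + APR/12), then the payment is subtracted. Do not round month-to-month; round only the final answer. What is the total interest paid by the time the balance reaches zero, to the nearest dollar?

Monthly rate r = 11.7%/12 = 0.975% = 0.00975.
Payoff takes n = ⌈−ln(1 − rB₀/P)/ln(1+r)⌉ = ⌈6.435⌉ = 7 payments; the last is $838.16.
Total paid = 6·$1,920.00 + $838.16 = $12,358.16.
Total interest = total paid − principal = $12,358.16 − $11,920.00 = $438.16.

$438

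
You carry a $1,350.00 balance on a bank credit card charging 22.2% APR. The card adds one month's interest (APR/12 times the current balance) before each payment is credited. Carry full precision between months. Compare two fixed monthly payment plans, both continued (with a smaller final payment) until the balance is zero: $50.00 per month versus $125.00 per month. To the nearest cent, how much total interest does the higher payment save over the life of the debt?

Monthly rate r = 22.2%/12 = 1.85% = 0.0185.
At $50.00/mo: n = ⌈−ln(1 − rB₀/P)/ln(1+r)⌉ = 38 payments (last $38.00); total interest = total paid − $1,350.00 = $538.00.
At $125.00/mo: 13 payments (last $20.08); total interest $170.08.
Interest saved = $538.00 − $170.08 = $367.92.

$367.92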